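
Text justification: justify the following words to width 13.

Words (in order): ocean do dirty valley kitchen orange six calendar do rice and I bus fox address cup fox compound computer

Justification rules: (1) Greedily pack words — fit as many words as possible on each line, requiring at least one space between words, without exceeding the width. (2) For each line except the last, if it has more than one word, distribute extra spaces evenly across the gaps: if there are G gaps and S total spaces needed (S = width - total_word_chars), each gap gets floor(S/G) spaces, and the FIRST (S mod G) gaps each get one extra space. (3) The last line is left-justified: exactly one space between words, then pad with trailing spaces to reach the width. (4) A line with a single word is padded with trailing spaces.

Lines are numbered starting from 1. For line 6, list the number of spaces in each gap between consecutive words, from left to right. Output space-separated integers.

Line 1: ['ocean', 'do'] (min_width=8, slack=5)
Line 2: ['dirty', 'valley'] (min_width=12, slack=1)
Line 3: ['kitchen'] (min_width=7, slack=6)
Line 4: ['orange', 'six'] (min_width=10, slack=3)
Line 5: ['calendar', 'do'] (min_width=11, slack=2)
Line 6: ['rice', 'and', 'I'] (min_width=10, slack=3)
Line 7: ['bus', 'fox'] (min_width=7, slack=6)
Line 8: ['address', 'cup'] (min_width=11, slack=2)
Line 9: ['fox', 'compound'] (min_width=12, slack=1)
Line 10: ['computer'] (min_width=8, slack=5)

Answer: 3 2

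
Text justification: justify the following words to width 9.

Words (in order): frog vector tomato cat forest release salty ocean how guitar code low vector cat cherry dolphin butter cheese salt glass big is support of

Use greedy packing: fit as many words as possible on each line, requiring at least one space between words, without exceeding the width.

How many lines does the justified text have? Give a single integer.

Answer: 21

Derivation:
Line 1: ['frog'] (min_width=4, slack=5)
Line 2: ['vector'] (min_width=6, slack=3)
Line 3: ['tomato'] (min_width=6, slack=3)
Line 4: ['cat'] (min_width=3, slack=6)
Line 5: ['forest'] (min_width=6, slack=3)
Line 6: ['release'] (min_width=7, slack=2)
Line 7: ['salty'] (min_width=5, slack=4)
Line 8: ['ocean', 'how'] (min_width=9, slack=0)
Line 9: ['guitar'] (min_width=6, slack=3)
Line 10: ['code', 'low'] (min_width=8, slack=1)
Line 11: ['vector'] (min_width=6, slack=3)
Line 12: ['cat'] (min_width=3, slack=6)
Line 13: ['cherry'] (min_width=6, slack=3)
Line 14: ['dolphin'] (min_width=7, slack=2)
Line 15: ['butter'] (min_width=6, slack=3)
Line 16: ['cheese'] (min_width=6, slack=3)
Line 17: ['salt'] (min_width=4, slack=5)
Line 18: ['glass', 'big'] (min_width=9, slack=0)
Line 19: ['is'] (min_width=2, slack=7)
Line 20: ['support'] (min_width=7, slack=2)
Line 21: ['of'] (min_width=2, slack=7)
Total lines: 21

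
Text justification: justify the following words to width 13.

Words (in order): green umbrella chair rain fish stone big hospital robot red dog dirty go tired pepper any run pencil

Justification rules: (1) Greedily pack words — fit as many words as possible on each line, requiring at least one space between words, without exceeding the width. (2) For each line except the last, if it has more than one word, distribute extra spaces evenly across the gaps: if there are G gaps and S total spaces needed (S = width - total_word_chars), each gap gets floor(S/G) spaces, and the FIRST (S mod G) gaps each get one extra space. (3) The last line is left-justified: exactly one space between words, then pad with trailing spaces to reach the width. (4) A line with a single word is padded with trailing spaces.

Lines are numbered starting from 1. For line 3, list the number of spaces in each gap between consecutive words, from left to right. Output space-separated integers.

Answer: 4

Derivation:
Line 1: ['green'] (min_width=5, slack=8)
Line 2: ['umbrella'] (min_width=8, slack=5)
Line 3: ['chair', 'rain'] (min_width=10, slack=3)
Line 4: ['fish', 'stone'] (min_width=10, slack=3)
Line 5: ['big', 'hospital'] (min_width=12, slack=1)
Line 6: ['robot', 'red', 'dog'] (min_width=13, slack=0)
Line 7: ['dirty', 'go'] (min_width=8, slack=5)
Line 8: ['tired', 'pepper'] (min_width=12, slack=1)
Line 9: ['any', 'run'] (min_width=7, slack=6)
Line 10: ['pencil'] (min_width=6, slack=7)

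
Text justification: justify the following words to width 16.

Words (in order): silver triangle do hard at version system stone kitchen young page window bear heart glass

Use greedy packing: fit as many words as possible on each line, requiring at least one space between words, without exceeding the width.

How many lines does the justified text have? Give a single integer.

Answer: 7

Derivation:
Line 1: ['silver', 'triangle'] (min_width=15, slack=1)
Line 2: ['do', 'hard', 'at'] (min_width=10, slack=6)
Line 3: ['version', 'system'] (min_width=14, slack=2)
Line 4: ['stone', 'kitchen'] (min_width=13, slack=3)
Line 5: ['young', 'page'] (min_width=10, slack=6)
Line 6: ['window', 'bear'] (min_width=11, slack=5)
Line 7: ['heart', 'glass'] (min_width=11, slack=5)
Total lines: 7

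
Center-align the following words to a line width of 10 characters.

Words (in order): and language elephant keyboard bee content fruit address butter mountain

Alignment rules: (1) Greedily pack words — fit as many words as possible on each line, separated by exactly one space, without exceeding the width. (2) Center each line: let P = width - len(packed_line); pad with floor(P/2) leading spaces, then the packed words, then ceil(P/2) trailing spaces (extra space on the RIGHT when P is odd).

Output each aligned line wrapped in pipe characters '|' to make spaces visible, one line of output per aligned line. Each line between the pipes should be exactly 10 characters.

Line 1: ['and'] (min_width=3, slack=7)
Line 2: ['language'] (min_width=8, slack=2)
Line 3: ['elephant'] (min_width=8, slack=2)
Line 4: ['keyboard'] (min_width=8, slack=2)
Line 5: ['bee'] (min_width=3, slack=7)
Line 6: ['content'] (min_width=7, slack=3)
Line 7: ['fruit'] (min_width=5, slack=5)
Line 8: ['address'] (min_width=7, slack=3)
Line 9: ['butter'] (min_width=6, slack=4)
Line 10: ['mountain'] (min_width=8, slack=2)

Answer: |   and    |
| language |
| elephant |
| keyboard |
|   bee    |
| content  |
|  fruit   |
| address  |
|  butter  |
| mountain |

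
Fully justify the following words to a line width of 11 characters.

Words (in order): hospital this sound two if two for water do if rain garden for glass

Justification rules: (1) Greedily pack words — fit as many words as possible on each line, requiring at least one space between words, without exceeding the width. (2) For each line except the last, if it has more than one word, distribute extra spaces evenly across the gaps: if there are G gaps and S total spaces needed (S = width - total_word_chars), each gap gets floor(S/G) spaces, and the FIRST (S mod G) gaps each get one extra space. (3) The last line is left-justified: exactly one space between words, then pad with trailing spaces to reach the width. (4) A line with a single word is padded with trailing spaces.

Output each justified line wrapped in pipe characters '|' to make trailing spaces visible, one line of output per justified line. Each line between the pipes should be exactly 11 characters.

Line 1: ['hospital'] (min_width=8, slack=3)
Line 2: ['this', 'sound'] (min_width=10, slack=1)
Line 3: ['two', 'if', 'two'] (min_width=10, slack=1)
Line 4: ['for', 'water'] (min_width=9, slack=2)
Line 5: ['do', 'if', 'rain'] (min_width=10, slack=1)
Line 6: ['garden', 'for'] (min_width=10, slack=1)
Line 7: ['glass'] (min_width=5, slack=6)

Answer: |hospital   |
|this  sound|
|two  if two|
|for   water|
|do  if rain|
|garden  for|
|glass      |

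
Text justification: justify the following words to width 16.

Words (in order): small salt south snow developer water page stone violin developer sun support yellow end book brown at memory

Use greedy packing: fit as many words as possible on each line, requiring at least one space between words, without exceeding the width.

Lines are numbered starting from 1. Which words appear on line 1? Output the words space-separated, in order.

Answer: small salt south

Derivation:
Line 1: ['small', 'salt', 'south'] (min_width=16, slack=0)
Line 2: ['snow', 'developer'] (min_width=14, slack=2)
Line 3: ['water', 'page', 'stone'] (min_width=16, slack=0)
Line 4: ['violin', 'developer'] (min_width=16, slack=0)
Line 5: ['sun', 'support'] (min_width=11, slack=5)
Line 6: ['yellow', 'end', 'book'] (min_width=15, slack=1)
Line 7: ['brown', 'at', 'memory'] (min_width=15, slack=1)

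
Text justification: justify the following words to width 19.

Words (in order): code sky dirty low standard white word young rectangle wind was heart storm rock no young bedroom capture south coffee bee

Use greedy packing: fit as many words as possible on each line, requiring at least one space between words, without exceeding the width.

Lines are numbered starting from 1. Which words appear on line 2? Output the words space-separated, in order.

Answer: standard white word

Derivation:
Line 1: ['code', 'sky', 'dirty', 'low'] (min_width=18, slack=1)
Line 2: ['standard', 'white', 'word'] (min_width=19, slack=0)
Line 3: ['young', 'rectangle'] (min_width=15, slack=4)
Line 4: ['wind', 'was', 'heart'] (min_width=14, slack=5)
Line 5: ['storm', 'rock', 'no', 'young'] (min_width=19, slack=0)
Line 6: ['bedroom', 'capture'] (min_width=15, slack=4)
Line 7: ['south', 'coffee', 'bee'] (min_width=16, slack=3)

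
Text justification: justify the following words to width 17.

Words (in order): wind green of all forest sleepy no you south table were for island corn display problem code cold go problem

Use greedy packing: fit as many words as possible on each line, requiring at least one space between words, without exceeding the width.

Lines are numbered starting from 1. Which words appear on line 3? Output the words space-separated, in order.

Line 1: ['wind', 'green', 'of', 'all'] (min_width=17, slack=0)
Line 2: ['forest', 'sleepy', 'no'] (min_width=16, slack=1)
Line 3: ['you', 'south', 'table'] (min_width=15, slack=2)
Line 4: ['were', 'for', 'island'] (min_width=15, slack=2)
Line 5: ['corn', 'display'] (min_width=12, slack=5)
Line 6: ['problem', 'code', 'cold'] (min_width=17, slack=0)
Line 7: ['go', 'problem'] (min_width=10, slack=7)

Answer: you south table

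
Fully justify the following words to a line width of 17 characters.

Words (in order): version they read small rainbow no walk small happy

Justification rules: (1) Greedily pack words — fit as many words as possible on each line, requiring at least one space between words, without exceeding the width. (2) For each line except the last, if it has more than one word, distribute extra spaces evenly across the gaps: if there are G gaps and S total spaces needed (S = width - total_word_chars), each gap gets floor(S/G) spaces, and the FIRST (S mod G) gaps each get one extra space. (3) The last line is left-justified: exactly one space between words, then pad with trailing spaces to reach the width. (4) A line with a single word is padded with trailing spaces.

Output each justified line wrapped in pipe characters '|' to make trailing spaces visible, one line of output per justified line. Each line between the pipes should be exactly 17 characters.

Line 1: ['version', 'they', 'read'] (min_width=17, slack=0)
Line 2: ['small', 'rainbow', 'no'] (min_width=16, slack=1)
Line 3: ['walk', 'small', 'happy'] (min_width=16, slack=1)

Answer: |version they read|
|small  rainbow no|
|walk small happy |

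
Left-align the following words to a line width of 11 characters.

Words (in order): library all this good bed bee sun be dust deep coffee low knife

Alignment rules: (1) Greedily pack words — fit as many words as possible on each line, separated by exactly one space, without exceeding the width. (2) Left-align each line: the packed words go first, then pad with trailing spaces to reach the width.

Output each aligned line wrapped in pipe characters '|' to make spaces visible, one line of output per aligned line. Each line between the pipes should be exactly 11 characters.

Line 1: ['library', 'all'] (min_width=11, slack=0)
Line 2: ['this', 'good'] (min_width=9, slack=2)
Line 3: ['bed', 'bee', 'sun'] (min_width=11, slack=0)
Line 4: ['be', 'dust'] (min_width=7, slack=4)
Line 5: ['deep', 'coffee'] (min_width=11, slack=0)
Line 6: ['low', 'knife'] (min_width=9, slack=2)

Answer: |library all|
|this good  |
|bed bee sun|
|be dust    |
|deep coffee|
|low knife  |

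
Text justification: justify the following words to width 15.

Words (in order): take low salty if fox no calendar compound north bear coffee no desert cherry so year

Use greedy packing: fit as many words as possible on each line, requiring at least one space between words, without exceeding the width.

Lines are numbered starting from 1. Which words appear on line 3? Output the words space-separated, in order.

Line 1: ['take', 'low', 'salty'] (min_width=14, slack=1)
Line 2: ['if', 'fox', 'no'] (min_width=9, slack=6)
Line 3: ['calendar'] (min_width=8, slack=7)
Line 4: ['compound', 'north'] (min_width=14, slack=1)
Line 5: ['bear', 'coffee', 'no'] (min_width=14, slack=1)
Line 6: ['desert', 'cherry'] (min_width=13, slack=2)
Line 7: ['so', 'year'] (min_width=7, slack=8)

Answer: calendar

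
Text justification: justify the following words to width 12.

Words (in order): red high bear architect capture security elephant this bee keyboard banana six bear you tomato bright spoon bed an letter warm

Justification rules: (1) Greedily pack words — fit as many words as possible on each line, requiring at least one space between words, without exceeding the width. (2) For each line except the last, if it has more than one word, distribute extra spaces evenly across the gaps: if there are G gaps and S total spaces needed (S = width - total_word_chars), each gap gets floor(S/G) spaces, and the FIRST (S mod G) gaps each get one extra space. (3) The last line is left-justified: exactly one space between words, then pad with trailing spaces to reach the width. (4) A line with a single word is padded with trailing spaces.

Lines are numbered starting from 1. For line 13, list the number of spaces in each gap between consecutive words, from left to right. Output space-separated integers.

Answer: 7

Derivation:
Line 1: ['red', 'high'] (min_width=8, slack=4)
Line 2: ['bear'] (min_width=4, slack=8)
Line 3: ['architect'] (min_width=9, slack=3)
Line 4: ['capture'] (min_width=7, slack=5)
Line 5: ['security'] (min_width=8, slack=4)
Line 6: ['elephant'] (min_width=8, slack=4)
Line 7: ['this', 'bee'] (min_width=8, slack=4)
Line 8: ['keyboard'] (min_width=8, slack=4)
Line 9: ['banana', 'six'] (min_width=10, slack=2)
Line 10: ['bear', 'you'] (min_width=8, slack=4)
Line 11: ['tomato'] (min_width=6, slack=6)
Line 12: ['bright', 'spoon'] (min_width=12, slack=0)
Line 13: ['bed', 'an'] (min_width=6, slack=6)
Line 14: ['letter', 'warm'] (min_width=11, slack=1)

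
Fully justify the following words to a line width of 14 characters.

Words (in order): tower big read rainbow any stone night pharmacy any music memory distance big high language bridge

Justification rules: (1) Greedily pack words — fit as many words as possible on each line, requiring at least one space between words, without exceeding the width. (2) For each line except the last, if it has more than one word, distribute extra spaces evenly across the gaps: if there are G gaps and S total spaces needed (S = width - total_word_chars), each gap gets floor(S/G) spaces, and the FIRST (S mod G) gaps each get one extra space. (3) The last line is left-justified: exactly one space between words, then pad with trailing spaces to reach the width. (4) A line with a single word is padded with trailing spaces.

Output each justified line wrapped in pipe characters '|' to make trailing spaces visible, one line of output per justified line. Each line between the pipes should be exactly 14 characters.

Line 1: ['tower', 'big', 'read'] (min_width=14, slack=0)
Line 2: ['rainbow', 'any'] (min_width=11, slack=3)
Line 3: ['stone', 'night'] (min_width=11, slack=3)
Line 4: ['pharmacy', 'any'] (min_width=12, slack=2)
Line 5: ['music', 'memory'] (min_width=12, slack=2)
Line 6: ['distance', 'big'] (min_width=12, slack=2)
Line 7: ['high', 'language'] (min_width=13, slack=1)
Line 8: ['bridge'] (min_width=6, slack=8)

Answer: |tower big read|
|rainbow    any|
|stone    night|
|pharmacy   any|
|music   memory|
|distance   big|
|high  language|
|bridge        |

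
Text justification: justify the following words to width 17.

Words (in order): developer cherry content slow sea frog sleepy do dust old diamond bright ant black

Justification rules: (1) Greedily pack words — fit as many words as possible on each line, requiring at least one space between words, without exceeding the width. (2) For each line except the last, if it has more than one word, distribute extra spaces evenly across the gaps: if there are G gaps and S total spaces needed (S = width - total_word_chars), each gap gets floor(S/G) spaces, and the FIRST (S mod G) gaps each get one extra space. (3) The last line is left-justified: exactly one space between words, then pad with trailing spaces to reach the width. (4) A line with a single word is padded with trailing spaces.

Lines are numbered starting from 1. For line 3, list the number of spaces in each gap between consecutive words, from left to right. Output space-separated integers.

Line 1: ['developer', 'cherry'] (min_width=16, slack=1)
Line 2: ['content', 'slow', 'sea'] (min_width=16, slack=1)
Line 3: ['frog', 'sleepy', 'do'] (min_width=14, slack=3)
Line 4: ['dust', 'old', 'diamond'] (min_width=16, slack=1)
Line 5: ['bright', 'ant', 'black'] (min_width=16, slack=1)

Answer: 3 2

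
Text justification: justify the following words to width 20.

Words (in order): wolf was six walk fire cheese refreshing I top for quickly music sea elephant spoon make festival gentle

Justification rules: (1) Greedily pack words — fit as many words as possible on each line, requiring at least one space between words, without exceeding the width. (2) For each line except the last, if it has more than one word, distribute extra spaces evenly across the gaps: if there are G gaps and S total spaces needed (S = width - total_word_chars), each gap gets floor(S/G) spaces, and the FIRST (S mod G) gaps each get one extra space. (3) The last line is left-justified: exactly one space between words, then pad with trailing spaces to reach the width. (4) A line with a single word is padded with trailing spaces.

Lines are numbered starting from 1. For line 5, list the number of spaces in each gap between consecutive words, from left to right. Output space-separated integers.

Answer: 2 1

Derivation:
Line 1: ['wolf', 'was', 'six', 'walk'] (min_width=17, slack=3)
Line 2: ['fire', 'cheese'] (min_width=11, slack=9)
Line 3: ['refreshing', 'I', 'top', 'for'] (min_width=20, slack=0)
Line 4: ['quickly', 'music', 'sea'] (min_width=17, slack=3)
Line 5: ['elephant', 'spoon', 'make'] (min_width=19, slack=1)
Line 6: ['festival', 'gentle'] (min_width=15, slack=5)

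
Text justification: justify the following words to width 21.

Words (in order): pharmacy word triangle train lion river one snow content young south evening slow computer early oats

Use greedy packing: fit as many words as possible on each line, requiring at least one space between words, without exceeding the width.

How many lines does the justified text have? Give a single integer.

Answer: 6

Derivation:
Line 1: ['pharmacy', 'word'] (min_width=13, slack=8)
Line 2: ['triangle', 'train', 'lion'] (min_width=19, slack=2)
Line 3: ['river', 'one', 'snow'] (min_width=14, slack=7)
Line 4: ['content', 'young', 'south'] (min_width=19, slack=2)
Line 5: ['evening', 'slow', 'computer'] (min_width=21, slack=0)
Line 6: ['early', 'oats'] (min_width=10, slack=11)
Total lines: 6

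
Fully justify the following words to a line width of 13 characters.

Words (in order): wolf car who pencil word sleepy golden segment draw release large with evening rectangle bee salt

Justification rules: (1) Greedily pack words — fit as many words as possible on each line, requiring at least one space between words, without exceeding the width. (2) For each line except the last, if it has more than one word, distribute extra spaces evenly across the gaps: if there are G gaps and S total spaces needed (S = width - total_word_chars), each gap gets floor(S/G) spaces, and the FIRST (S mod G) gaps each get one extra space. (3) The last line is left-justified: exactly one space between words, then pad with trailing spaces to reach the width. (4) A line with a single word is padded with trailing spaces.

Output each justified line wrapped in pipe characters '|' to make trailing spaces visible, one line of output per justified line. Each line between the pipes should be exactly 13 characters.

Answer: |wolf  car who|
|pencil   word|
|sleepy golden|
|segment  draw|
|release large|
|with  evening|
|rectangle bee|
|salt         |

Derivation:
Line 1: ['wolf', 'car', 'who'] (min_width=12, slack=1)
Line 2: ['pencil', 'word'] (min_width=11, slack=2)
Line 3: ['sleepy', 'golden'] (min_width=13, slack=0)
Line 4: ['segment', 'draw'] (min_width=12, slack=1)
Line 5: ['release', 'large'] (min_width=13, slack=0)
Line 6: ['with', 'evening'] (min_width=12, slack=1)
Line 7: ['rectangle', 'bee'] (min_width=13, slack=0)
Line 8: ['salt'] (min_width=4, slack=9)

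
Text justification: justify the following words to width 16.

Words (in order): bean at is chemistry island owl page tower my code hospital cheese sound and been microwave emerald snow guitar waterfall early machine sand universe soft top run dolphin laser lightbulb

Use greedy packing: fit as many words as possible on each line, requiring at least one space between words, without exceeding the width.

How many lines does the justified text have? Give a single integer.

Line 1: ['bean', 'at', 'is'] (min_width=10, slack=6)
Line 2: ['chemistry', 'island'] (min_width=16, slack=0)
Line 3: ['owl', 'page', 'tower'] (min_width=14, slack=2)
Line 4: ['my', 'code', 'hospital'] (min_width=16, slack=0)
Line 5: ['cheese', 'sound', 'and'] (min_width=16, slack=0)
Line 6: ['been', 'microwave'] (min_width=14, slack=2)
Line 7: ['emerald', 'snow'] (min_width=12, slack=4)
Line 8: ['guitar', 'waterfall'] (min_width=16, slack=0)
Line 9: ['early', 'machine'] (min_width=13, slack=3)
Line 10: ['sand', 'universe'] (min_width=13, slack=3)
Line 11: ['soft', 'top', 'run'] (min_width=12, slack=4)
Line 12: ['dolphin', 'laser'] (min_width=13, slack=3)
Line 13: ['lightbulb'] (min_width=9, slack=7)
Total lines: 13

Answer: 13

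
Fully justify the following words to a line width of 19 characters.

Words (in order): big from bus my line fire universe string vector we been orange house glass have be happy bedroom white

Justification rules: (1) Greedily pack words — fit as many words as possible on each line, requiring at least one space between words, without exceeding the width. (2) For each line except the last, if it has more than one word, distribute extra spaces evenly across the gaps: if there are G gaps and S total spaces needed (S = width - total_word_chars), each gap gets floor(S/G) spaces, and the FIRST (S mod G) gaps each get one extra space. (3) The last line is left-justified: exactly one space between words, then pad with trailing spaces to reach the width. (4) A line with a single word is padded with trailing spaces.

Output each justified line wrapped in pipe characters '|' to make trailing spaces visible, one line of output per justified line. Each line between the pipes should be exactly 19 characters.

Line 1: ['big', 'from', 'bus', 'my'] (min_width=15, slack=4)
Line 2: ['line', 'fire', 'universe'] (min_width=18, slack=1)
Line 3: ['string', 'vector', 'we'] (min_width=16, slack=3)
Line 4: ['been', 'orange', 'house'] (min_width=17, slack=2)
Line 5: ['glass', 'have', 'be', 'happy'] (min_width=19, slack=0)
Line 6: ['bedroom', 'white'] (min_width=13, slack=6)

Answer: |big   from  bus  my|
|line  fire universe|
|string   vector  we|
|been  orange  house|
|glass have be happy|
|bedroom white      |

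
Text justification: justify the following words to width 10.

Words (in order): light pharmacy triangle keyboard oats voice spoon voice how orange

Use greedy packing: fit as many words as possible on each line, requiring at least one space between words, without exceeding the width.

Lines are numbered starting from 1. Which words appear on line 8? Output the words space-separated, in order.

Line 1: ['light'] (min_width=5, slack=5)
Line 2: ['pharmacy'] (min_width=8, slack=2)
Line 3: ['triangle'] (min_width=8, slack=2)
Line 4: ['keyboard'] (min_width=8, slack=2)
Line 5: ['oats', 'voice'] (min_width=10, slack=0)
Line 6: ['spoon'] (min_width=5, slack=5)
Line 7: ['voice', 'how'] (min_width=9, slack=1)
Line 8: ['orange'] (min_width=6, slack=4)

Answer: orange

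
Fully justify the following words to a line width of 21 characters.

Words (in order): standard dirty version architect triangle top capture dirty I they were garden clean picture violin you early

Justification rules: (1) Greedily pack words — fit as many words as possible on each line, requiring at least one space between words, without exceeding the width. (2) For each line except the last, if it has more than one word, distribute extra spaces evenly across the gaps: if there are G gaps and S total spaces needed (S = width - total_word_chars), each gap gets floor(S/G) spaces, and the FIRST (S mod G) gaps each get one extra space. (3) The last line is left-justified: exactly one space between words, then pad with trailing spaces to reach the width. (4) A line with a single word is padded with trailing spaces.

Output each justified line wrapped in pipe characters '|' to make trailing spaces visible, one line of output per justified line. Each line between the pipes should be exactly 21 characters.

Answer: |standard        dirty|
|version     architect|
|triangle  top capture|
|dirty   I  they  were|
|garden  clean picture|
|violin you early     |

Derivation:
Line 1: ['standard', 'dirty'] (min_width=14, slack=7)
Line 2: ['version', 'architect'] (min_width=17, slack=4)
Line 3: ['triangle', 'top', 'capture'] (min_width=20, slack=1)
Line 4: ['dirty', 'I', 'they', 'were'] (min_width=17, slack=4)
Line 5: ['garden', 'clean', 'picture'] (min_width=20, slack=1)
Line 6: ['violin', 'you', 'early'] (min_width=16, slack=5)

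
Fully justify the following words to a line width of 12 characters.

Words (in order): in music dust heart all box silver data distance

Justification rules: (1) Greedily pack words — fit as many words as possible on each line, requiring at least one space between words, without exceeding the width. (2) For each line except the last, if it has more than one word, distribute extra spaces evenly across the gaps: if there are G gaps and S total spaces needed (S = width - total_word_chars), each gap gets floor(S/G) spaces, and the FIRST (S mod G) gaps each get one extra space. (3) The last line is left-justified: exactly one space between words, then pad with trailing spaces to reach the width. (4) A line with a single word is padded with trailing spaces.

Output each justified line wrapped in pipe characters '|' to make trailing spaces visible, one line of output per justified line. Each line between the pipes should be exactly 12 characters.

Answer: |in     music|
|dust   heart|
|all      box|
|silver  data|
|distance    |

Derivation:
Line 1: ['in', 'music'] (min_width=8, slack=4)
Line 2: ['dust', 'heart'] (min_width=10, slack=2)
Line 3: ['all', 'box'] (min_width=7, slack=5)
Line 4: ['silver', 'data'] (min_width=11, slack=1)
Line 5: ['distance'] (min_width=8, slack=4)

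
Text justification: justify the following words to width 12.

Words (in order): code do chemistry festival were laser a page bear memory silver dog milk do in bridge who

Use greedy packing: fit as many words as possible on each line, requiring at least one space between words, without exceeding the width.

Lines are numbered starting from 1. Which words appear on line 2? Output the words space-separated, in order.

Answer: chemistry

Derivation:
Line 1: ['code', 'do'] (min_width=7, slack=5)
Line 2: ['chemistry'] (min_width=9, slack=3)
Line 3: ['festival'] (min_width=8, slack=4)
Line 4: ['were', 'laser', 'a'] (min_width=12, slack=0)
Line 5: ['page', 'bear'] (min_width=9, slack=3)
Line 6: ['memory'] (min_width=6, slack=6)
Line 7: ['silver', 'dog'] (min_width=10, slack=2)
Line 8: ['milk', 'do', 'in'] (min_width=10, slack=2)
Line 9: ['bridge', 'who'] (min_width=10, slack=2)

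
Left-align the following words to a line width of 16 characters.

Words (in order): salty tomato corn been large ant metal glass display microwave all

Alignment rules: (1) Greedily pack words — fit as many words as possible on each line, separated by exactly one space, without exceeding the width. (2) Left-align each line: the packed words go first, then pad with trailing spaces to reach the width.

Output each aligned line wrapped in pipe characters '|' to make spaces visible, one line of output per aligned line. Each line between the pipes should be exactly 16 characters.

Answer: |salty tomato    |
|corn been large |
|ant metal glass |
|display         |
|microwave all   |

Derivation:
Line 1: ['salty', 'tomato'] (min_width=12, slack=4)
Line 2: ['corn', 'been', 'large'] (min_width=15, slack=1)
Line 3: ['ant', 'metal', 'glass'] (min_width=15, slack=1)
Line 4: ['display'] (min_width=7, slack=9)
Line 5: ['microwave', 'all'] (min_width=13, slack=3)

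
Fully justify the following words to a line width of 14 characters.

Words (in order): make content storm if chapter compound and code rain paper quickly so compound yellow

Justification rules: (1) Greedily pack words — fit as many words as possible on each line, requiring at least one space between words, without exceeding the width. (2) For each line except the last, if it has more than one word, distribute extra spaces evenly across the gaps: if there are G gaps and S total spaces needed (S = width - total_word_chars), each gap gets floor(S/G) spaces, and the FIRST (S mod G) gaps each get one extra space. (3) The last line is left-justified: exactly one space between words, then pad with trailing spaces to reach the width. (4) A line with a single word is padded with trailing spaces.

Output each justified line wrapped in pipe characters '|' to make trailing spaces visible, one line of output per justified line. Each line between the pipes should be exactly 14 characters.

Answer: |make   content|
|storm       if|
|chapter       |
|compound   and|
|code      rain|
|paper  quickly|
|so    compound|
|yellow        |

Derivation:
Line 1: ['make', 'content'] (min_width=12, slack=2)
Line 2: ['storm', 'if'] (min_width=8, slack=6)
Line 3: ['chapter'] (min_width=7, slack=7)
Line 4: ['compound', 'and'] (min_width=12, slack=2)
Line 5: ['code', 'rain'] (min_width=9, slack=5)
Line 6: ['paper', 'quickly'] (min_width=13, slack=1)
Line 7: ['so', 'compound'] (min_width=11, slack=3)
Line 8: ['yellow'] (min_width=6, slack=8)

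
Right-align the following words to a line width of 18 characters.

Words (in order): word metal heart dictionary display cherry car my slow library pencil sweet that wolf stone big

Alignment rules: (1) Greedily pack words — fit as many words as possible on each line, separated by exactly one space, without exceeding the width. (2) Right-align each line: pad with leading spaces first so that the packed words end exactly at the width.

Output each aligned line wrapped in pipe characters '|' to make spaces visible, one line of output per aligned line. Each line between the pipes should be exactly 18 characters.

Answer: |  word metal heart|
|dictionary display|
|cherry car my slow|
|    library pencil|
|   sweet that wolf|
|         stone big|

Derivation:
Line 1: ['word', 'metal', 'heart'] (min_width=16, slack=2)
Line 2: ['dictionary', 'display'] (min_width=18, slack=0)
Line 3: ['cherry', 'car', 'my', 'slow'] (min_width=18, slack=0)
Line 4: ['library', 'pencil'] (min_width=14, slack=4)
Line 5: ['sweet', 'that', 'wolf'] (min_width=15, slack=3)
Line 6: ['stone', 'big'] (min_width=9, slack=9)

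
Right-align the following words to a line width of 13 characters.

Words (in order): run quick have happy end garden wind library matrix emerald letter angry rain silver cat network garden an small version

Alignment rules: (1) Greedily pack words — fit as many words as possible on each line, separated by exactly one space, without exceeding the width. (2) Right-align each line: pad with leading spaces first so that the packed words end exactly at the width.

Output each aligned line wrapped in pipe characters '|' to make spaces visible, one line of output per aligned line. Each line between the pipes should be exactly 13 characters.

Line 1: ['run', 'quick'] (min_width=9, slack=4)
Line 2: ['have', 'happy'] (min_width=10, slack=3)
Line 3: ['end', 'garden'] (min_width=10, slack=3)
Line 4: ['wind', 'library'] (min_width=12, slack=1)
Line 5: ['matrix'] (min_width=6, slack=7)
Line 6: ['emerald'] (min_width=7, slack=6)
Line 7: ['letter', 'angry'] (min_width=12, slack=1)
Line 8: ['rain', 'silver'] (min_width=11, slack=2)
Line 9: ['cat', 'network'] (min_width=11, slack=2)
Line 10: ['garden', 'an'] (min_width=9, slack=4)
Line 11: ['small', 'version'] (min_width=13, slack=0)

Answer: |    run quick|
|   have happy|
|   end garden|
| wind library|
|       matrix|
|      emerald|
| letter angry|
|  rain silver|
|  cat network|
|    garden an|
|small version|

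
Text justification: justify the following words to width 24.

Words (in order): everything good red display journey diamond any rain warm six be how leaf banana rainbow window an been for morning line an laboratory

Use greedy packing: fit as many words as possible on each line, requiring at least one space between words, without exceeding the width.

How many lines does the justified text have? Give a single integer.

Answer: 7

Derivation:
Line 1: ['everything', 'good', 'red'] (min_width=19, slack=5)
Line 2: ['display', 'journey', 'diamond'] (min_width=23, slack=1)
Line 3: ['any', 'rain', 'warm', 'six', 'be', 'how'] (min_width=24, slack=0)
Line 4: ['leaf', 'banana', 'rainbow'] (min_width=19, slack=5)
Line 5: ['window', 'an', 'been', 'for'] (min_width=18, slack=6)
Line 6: ['morning', 'line', 'an'] (min_width=15, slack=9)
Line 7: ['laboratory'] (min_width=10, slack=14)
Total lines: 7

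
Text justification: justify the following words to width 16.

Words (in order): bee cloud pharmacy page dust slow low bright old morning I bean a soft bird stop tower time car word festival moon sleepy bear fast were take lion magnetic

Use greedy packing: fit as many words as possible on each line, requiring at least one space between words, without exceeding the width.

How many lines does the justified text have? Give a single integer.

Line 1: ['bee', 'cloud'] (min_width=9, slack=7)
Line 2: ['pharmacy', 'page'] (min_width=13, slack=3)
Line 3: ['dust', 'slow', 'low'] (min_width=13, slack=3)
Line 4: ['bright', 'old'] (min_width=10, slack=6)
Line 5: ['morning', 'I', 'bean', 'a'] (min_width=16, slack=0)
Line 6: ['soft', 'bird', 'stop'] (min_width=14, slack=2)
Line 7: ['tower', 'time', 'car'] (min_width=14, slack=2)
Line 8: ['word', 'festival'] (min_width=13, slack=3)
Line 9: ['moon', 'sleepy', 'bear'] (min_width=16, slack=0)
Line 10: ['fast', 'were', 'take'] (min_width=14, slack=2)
Line 11: ['lion', 'magnetic'] (min_width=13, slack=3)
Total lines: 11

Answer: 11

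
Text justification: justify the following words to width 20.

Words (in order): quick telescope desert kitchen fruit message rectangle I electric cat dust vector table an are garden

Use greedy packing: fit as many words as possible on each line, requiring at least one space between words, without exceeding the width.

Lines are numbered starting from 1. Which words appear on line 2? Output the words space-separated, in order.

Line 1: ['quick', 'telescope'] (min_width=15, slack=5)
Line 2: ['desert', 'kitchen', 'fruit'] (min_width=20, slack=0)
Line 3: ['message', 'rectangle', 'I'] (min_width=19, slack=1)
Line 4: ['electric', 'cat', 'dust'] (min_width=17, slack=3)
Line 5: ['vector', 'table', 'an', 'are'] (min_width=19, slack=1)
Line 6: ['garden'] (min_width=6, slack=14)

Answer: desert kitchen fruit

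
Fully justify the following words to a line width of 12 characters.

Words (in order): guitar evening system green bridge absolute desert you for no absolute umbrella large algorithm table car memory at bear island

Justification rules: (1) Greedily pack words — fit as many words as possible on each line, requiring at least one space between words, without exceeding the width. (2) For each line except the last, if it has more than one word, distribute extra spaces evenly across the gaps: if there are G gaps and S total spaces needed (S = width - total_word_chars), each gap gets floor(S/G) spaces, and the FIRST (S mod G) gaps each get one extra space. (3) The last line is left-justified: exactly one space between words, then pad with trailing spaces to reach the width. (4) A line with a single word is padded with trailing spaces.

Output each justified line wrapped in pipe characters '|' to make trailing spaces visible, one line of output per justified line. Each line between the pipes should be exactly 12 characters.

Answer: |guitar      |
|evening     |
|system green|
|bridge      |
|absolute    |
|desert   you|
|for       no|
|absolute    |
|umbrella    |
|large       |
|algorithm   |
|table    car|
|memory    at|
|bear island |

Derivation:
Line 1: ['guitar'] (min_width=6, slack=6)
Line 2: ['evening'] (min_width=7, slack=5)
Line 3: ['system', 'green'] (min_width=12, slack=0)
Line 4: ['bridge'] (min_width=6, slack=6)
Line 5: ['absolute'] (min_width=8, slack=4)
Line 6: ['desert', 'you'] (min_width=10, slack=2)
Line 7: ['for', 'no'] (min_width=6, slack=6)
Line 8: ['absolute'] (min_width=8, slack=4)
Line 9: ['umbrella'] (min_width=8, slack=4)
Line 10: ['large'] (min_width=5, slack=7)
Line 11: ['algorithm'] (min_width=9, slack=3)
Line 12: ['table', 'car'] (min_width=9, slack=3)
Line 13: ['memory', 'at'] (min_width=9, slack=3)
Line 14: ['bear', 'island'] (min_width=11, slack=1)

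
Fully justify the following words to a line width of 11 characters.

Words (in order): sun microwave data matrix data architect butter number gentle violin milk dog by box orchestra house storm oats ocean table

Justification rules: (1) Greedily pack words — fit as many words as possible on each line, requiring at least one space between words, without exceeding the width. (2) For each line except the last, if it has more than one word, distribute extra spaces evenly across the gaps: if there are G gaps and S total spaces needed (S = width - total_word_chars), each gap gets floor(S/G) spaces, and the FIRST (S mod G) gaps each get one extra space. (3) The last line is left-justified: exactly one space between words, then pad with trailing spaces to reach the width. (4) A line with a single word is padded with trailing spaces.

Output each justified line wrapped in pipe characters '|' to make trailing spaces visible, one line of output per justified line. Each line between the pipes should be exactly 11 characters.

Line 1: ['sun'] (min_width=3, slack=8)
Line 2: ['microwave'] (min_width=9, slack=2)
Line 3: ['data', 'matrix'] (min_width=11, slack=0)
Line 4: ['data'] (min_width=4, slack=7)
Line 5: ['architect'] (min_width=9, slack=2)
Line 6: ['butter'] (min_width=6, slack=5)
Line 7: ['number'] (min_width=6, slack=5)
Line 8: ['gentle'] (min_width=6, slack=5)
Line 9: ['violin', 'milk'] (min_width=11, slack=0)
Line 10: ['dog', 'by', 'box'] (min_width=10, slack=1)
Line 11: ['orchestra'] (min_width=9, slack=2)
Line 12: ['house', 'storm'] (min_width=11, slack=0)
Line 13: ['oats', 'ocean'] (min_width=10, slack=1)
Line 14: ['table'] (min_width=5, slack=6)

Answer: |sun        |
|microwave  |
|data matrix|
|data       |
|architect  |
|butter     |
|number     |
|gentle     |
|violin milk|
|dog  by box|
|orchestra  |
|house storm|
|oats  ocean|
|table      |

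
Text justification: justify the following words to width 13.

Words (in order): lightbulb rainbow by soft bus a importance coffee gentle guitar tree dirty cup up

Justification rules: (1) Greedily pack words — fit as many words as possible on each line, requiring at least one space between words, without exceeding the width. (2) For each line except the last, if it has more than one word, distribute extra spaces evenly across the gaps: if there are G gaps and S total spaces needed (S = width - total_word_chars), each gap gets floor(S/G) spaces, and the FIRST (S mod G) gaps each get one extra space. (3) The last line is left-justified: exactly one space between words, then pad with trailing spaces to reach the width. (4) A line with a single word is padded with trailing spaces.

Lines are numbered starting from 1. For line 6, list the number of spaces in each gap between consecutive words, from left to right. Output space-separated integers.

Answer: 3

Derivation:
Line 1: ['lightbulb'] (min_width=9, slack=4)
Line 2: ['rainbow', 'by'] (min_width=10, slack=3)
Line 3: ['soft', 'bus', 'a'] (min_width=10, slack=3)
Line 4: ['importance'] (min_width=10, slack=3)
Line 5: ['coffee', 'gentle'] (min_width=13, slack=0)
Line 6: ['guitar', 'tree'] (min_width=11, slack=2)
Line 7: ['dirty', 'cup', 'up'] (min_width=12, slack=1)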